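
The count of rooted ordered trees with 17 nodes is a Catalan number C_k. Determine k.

16

A rooted plane tree on 17 nodes has 16 edges, and such trees are counted by C_16.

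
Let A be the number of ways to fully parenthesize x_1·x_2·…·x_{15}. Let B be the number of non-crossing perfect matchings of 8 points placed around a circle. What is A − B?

2674426

Parenthesizations of m factors correspond to full binary trees with m leaves, counted by C_{m−1}; m = 15 gives C_14. So A = C_14 = 2674440.
Non-crossing perfect matchings of 2n points on a circle are counted by C_n; with 8 points, n = 4. So B = C_4 = 14.
A − B = 2674440 − 14 = 2674426.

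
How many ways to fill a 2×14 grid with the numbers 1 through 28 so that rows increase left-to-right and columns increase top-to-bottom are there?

2674440

Standard Young tableaux of shape 2×n are counted by C_n; here n = 14.
C_14 = 2674440.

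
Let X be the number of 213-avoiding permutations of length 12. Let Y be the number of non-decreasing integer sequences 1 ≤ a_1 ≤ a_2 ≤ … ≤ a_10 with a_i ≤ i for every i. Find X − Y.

Permutations of [n] avoiding any single length-3 pattern are counted by C_n; here n = 12. So X = C_12 = 208012.
Such sub-staircase sequences of length n are counted by C_n; here n = 10. So Y = C_10 = 16796.
X − Y = 208012 − 16796 = 191216.

191216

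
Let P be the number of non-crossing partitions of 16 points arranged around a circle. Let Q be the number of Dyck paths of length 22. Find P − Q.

35298884

Non-crossing partitions of an n-element set are counted by C_n; here n = 16. So P = C_16 = 35357670.
A Dyck path with 11 up-steps and 11 down-steps has semilength 11, so there are C_11 of them. So Q = C_11 = 58786.
P − Q = 35357670 − 58786 = 35298884.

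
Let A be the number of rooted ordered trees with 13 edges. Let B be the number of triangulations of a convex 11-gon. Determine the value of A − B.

738038

Rooted ordered trees with n edges are counted by C_n; here n = 13. So A = C_13 = 742900.
Triangulations of a convex m-gon are counted by C_{m−2}; with m = 11 this is C_9. So B = C_9 = 4862.
A − B = 742900 − 4862 = 738038.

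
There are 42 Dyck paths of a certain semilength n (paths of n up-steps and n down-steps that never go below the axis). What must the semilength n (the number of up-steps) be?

Dyck paths of semilength n are counted by C_n; 42 = C_5.

5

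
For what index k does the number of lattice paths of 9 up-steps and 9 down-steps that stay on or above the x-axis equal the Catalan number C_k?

9

Paths of 9 up- and 9 down-steps that never dip below the axis are Dyck paths; their count is C_9.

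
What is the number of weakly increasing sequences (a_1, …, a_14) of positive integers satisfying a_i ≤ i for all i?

Weakly increasing sequences with a_i ≤ i biject with Dyck paths of semilength 14, so there are C_14.
C_14 = C(28,14)/15 = 40116600/15 = 2674440.

2674440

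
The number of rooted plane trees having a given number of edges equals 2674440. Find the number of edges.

14

Rooted ordered trees with n edges are counted by C_n. The Catalan number equal to 2674440 is C_14.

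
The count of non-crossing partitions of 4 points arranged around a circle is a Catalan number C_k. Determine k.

4

The non-crossing partitions of [4] form a lattice of size C_4.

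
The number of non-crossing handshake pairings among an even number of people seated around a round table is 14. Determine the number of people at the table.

8

Non-crossing handshake pairings of 2n people are counted by C_n, and C_4 = 14.
So n = 4, and there are 2n = 8 people.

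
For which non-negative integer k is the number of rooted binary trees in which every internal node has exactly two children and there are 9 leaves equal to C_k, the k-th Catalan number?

A full binary tree with L leaves has L−1 internal nodes and is counted by C_{L−1}; L = 9 gives C_8.

8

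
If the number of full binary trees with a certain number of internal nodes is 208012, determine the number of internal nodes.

12

Full binary trees with n internal nodes are counted by C_n. Since C_12 = 208012, the index is 12.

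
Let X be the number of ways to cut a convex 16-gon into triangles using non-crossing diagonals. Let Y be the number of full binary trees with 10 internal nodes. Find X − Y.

2657644

The number of triangulations of a 16-gon is the Catalan number C_14 (index = sides − 2). So X = C_14 = 2674440.
Full binary trees with n internal nodes are counted by C_n; here n = 10. So Y = C_10 = 16796.
X − Y = 2674440 − 16796 = 2657644.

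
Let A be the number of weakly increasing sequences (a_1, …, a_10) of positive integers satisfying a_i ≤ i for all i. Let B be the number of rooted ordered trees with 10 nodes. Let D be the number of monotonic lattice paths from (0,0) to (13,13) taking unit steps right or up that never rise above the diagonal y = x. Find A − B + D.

Such sub-staircase sequences of length n are counted by C_n; here n = 10. So A = C_10 = 16796.
A rooted plane tree on 10 nodes has 9 edges, and such trees are counted by C_9. So B = C_9 = 4862.
Monotone paths in an n×n grid that stay weakly below the diagonal are counted by C_n; here n = 13. So D = C_13 = 742900.
A − B + D = 16796 − 4862 + 742900 = 754834.

754834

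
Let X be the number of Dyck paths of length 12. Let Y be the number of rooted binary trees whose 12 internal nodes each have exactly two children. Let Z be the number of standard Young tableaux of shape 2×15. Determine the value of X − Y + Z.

Paths of 6 up- and 6 down-steps that never dip below the axis are Dyck paths; their count is C_6. So X = C_6 = 132.
The number of full binary trees on 12 internal nodes is the Catalan number C_12. So Y = C_12 = 208012.
Standard Young tableaux of shape 2×n are counted by C_n; here n = 15. So Z = C_15 = 9694845.
X − Y + Z = 132 − 208012 + 9694845 = 9486965.

9486965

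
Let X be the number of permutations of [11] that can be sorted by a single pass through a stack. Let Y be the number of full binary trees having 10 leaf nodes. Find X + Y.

Stack-sortable permutations are exactly the 231-avoiding ones, counted by C_n; here n = 11. So X = C_11 = 58786.
Full binary trees with 10 leaves have 10−1 = 9 internal nodes, so there are C_9 of them. So Y = C_9 = 4862.
X + Y = 58786 + 4862 = 63648.

63648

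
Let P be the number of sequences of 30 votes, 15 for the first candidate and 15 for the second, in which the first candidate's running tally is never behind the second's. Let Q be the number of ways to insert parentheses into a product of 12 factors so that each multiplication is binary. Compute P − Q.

9636059

Reading a vote for the leader as '(' and for the other as ')' turns such a sequence into a balanced string of 15 pairs, so the count is C_15. So P = C_15 = 9694845.
Parenthesizations of m factors correspond to full binary trees with m leaves, counted by C_{m−1}; m = 12 gives C_11. So Q = C_11 = 58786.
P − Q = 9694845 − 58786 = 9636059.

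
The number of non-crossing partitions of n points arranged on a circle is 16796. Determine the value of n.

Non-crossing partitions of [n] are counted by C_n; 16796 = C_10.

10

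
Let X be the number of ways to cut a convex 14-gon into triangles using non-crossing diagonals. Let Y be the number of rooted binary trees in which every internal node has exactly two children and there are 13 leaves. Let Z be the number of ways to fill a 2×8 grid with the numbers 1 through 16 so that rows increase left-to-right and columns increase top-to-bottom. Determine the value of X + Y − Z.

414594

The number of triangulations of a 14-gon is the Catalan number C_12 (index = sides − 2). So X = C_12 = 208012.
Full binary trees with 13 leaves have 13−1 = 12 internal nodes, so there are C_12 of them. So Y = C_12 = 208012.
By the hook-length formula (or a Dyck-path bijection), SYT of shape 2×8 number C_8. So Z = C_8 = 1430.
X + Y − Z = 208012 + 208012 − 1430 = 414594.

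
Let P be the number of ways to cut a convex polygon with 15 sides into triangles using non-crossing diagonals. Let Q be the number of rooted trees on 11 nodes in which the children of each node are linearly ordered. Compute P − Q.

The number of triangulations of a 15-gon is the Catalan number C_13 (index = sides − 2). So P = C_13 = 742900.
A rooted plane tree on 11 nodes has 10 edges, and such trees are counted by C_10. So Q = C_10 = 16796.
P − Q = 742900 − 16796 = 726104.

726104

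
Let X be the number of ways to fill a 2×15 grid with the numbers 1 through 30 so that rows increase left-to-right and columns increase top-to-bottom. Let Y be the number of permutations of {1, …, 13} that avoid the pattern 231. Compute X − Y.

By the hook-length formula (or a Dyck-path bijection), SYT of shape 2×15 number C_15. So X = C_15 = 9694845.
Permutations of [n] avoiding any single length-3 pattern are counted by C_n; here n = 13. So Y = C_13 = 742900.
X − Y = 9694845 − 742900 = 8951945.

8951945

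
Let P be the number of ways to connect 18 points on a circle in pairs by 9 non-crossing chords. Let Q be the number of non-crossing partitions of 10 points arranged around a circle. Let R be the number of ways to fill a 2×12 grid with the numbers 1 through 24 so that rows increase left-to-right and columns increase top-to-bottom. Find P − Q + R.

Non-crossing perfect matchings of 2n points on a circle are counted by C_n; with 18 points, n = 9. So P = C_9 = 4862.
The non-crossing partitions of [10] form a lattice of size C_10. So Q = C_10 = 16796.
By the hook-length formula (or a Dyck-path bijection), SYT of shape 2×12 number C_12. So R = C_12 = 208012.
P − Q + R = 4862 − 16796 + 208012 = 196078.

196078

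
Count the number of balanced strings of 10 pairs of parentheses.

A balanced arrangement of 10 bracket pairs is a Dyck word of semilength 10, so the count is C_10.
C_10 = C(20,10)/11 = 184756/11 = 16796.

16796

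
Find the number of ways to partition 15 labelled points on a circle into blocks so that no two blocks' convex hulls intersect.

9694845

The non-crossing partitions of [15] form a lattice of size C_15.
C_15 = 9694845.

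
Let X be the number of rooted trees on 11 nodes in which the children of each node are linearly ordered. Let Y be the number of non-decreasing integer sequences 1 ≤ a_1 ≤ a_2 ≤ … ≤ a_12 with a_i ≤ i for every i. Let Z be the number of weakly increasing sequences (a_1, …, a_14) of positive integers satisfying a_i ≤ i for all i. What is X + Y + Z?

Rooted ordered (plane) trees on m nodes have m−1 edges and are counted by C_{m−1}; m = 11 gives C_10. So X = C_10 = 16796.
Such sub-staircase sequences of length n are counted by C_n; here n = 12. So Y = C_12 = 208012.
Such sub-staircase sequences of length n are counted by C_n; here n = 14. So Z = C_14 = 2674440.
X + Y + Z = 16796 + 208012 + 2674440 = 2899248.

2899248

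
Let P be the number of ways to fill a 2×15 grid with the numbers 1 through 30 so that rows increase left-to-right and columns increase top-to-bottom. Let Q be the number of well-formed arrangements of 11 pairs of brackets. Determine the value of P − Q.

9636059

Standard Young tableaux of shape 2×n are counted by C_n; here n = 15. So P = C_15 = 9694845.
With 11 pairs the number of balanced bracket strings is the Catalan number C_11. So Q = C_11 = 58786.
P − Q = 9694845 − 58786 = 9636059.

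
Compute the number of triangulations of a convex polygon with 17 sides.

9694845

Triangulations of a convex m-gon are counted by C_{m−2}; with m = 17 this is C_15.
C_15 = C(30,15)/16 = 155117520/16 = 9694845.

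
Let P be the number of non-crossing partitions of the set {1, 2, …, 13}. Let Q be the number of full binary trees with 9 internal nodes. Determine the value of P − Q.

738038

Non-crossing partitions of an n-element set are counted by C_n; here n = 13. So P = C_13 = 742900.
Full binary trees with n internal nodes are counted by C_n; here n = 9. So Q = C_9 = 4862.
P − Q = 742900 − 4862 = 738038.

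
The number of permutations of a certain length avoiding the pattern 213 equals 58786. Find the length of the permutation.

Permutations of [n] avoiding a fixed length-3 pattern are counted by C_n; 58786 = C_11.

11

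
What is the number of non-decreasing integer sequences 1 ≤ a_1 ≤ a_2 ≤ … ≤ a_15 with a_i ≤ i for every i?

Such sub-staircase sequences of length n are counted by C_n; here n = 15.
C_15 = C(30,15)/16 = 155117520/16 = 9694845.

9694845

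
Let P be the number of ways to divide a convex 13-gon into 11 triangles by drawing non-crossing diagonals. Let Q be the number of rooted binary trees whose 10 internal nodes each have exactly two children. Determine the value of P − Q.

41990

The number of triangulations of a 13-gon is the Catalan number C_11 (index = sides − 2). So P = C_11 = 58786.
The number of full binary trees on 10 internal nodes is the Catalan number C_10. So Q = C_10 = 16796.
P − Q = 58786 − 16796 = 41990.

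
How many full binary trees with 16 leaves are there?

Full binary trees with 16 leaves have 16−1 = 15 internal nodes, so there are C_15 of them.
C_15 = C(30,15)/16 = 155117520/16 = 9694845.

9694845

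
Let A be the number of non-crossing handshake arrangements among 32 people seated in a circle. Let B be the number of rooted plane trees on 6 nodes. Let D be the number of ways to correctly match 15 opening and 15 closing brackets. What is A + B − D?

25662867

Non-crossing handshake pairings of 2n people are counted by C_n; 32 people gives n = 16. So A = C_16 = 35357670.
Rooted ordered (plane) trees on m nodes have m−1 edges and are counted by C_{m−1}; m = 6 gives C_5. So B = C_5 = 42.
A balanced arrangement of 15 bracket pairs is a Dyck word of semilength 15, so the count is C_15. So D = C_15 = 9694845.
A + B − D = 35357670 + 42 − 9694845 = 25662867.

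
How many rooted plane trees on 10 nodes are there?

A rooted plane tree on 10 nodes has 9 edges, and such trees are counted by C_9.
C_9 = C_8 · 2(2·8+1)/(8+2) = 1430 · 34/10 = 4862.

4862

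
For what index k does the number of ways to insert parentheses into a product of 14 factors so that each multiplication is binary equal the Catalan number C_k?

13

Bracketing 14 factors into binary products is counted by C_{14−1} = C_13.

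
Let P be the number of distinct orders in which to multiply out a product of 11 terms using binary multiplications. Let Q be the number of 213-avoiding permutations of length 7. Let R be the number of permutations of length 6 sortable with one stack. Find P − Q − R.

16235

Bracketing 11 factors into binary products is counted by C_{11−1} = C_10. So P = C_10 = 16796.
For any fixed pattern of length 3, the pattern-avoiding permutations of [7] number C_7. So Q = C_7 = 429.
Stack-sortable permutations are exactly the 231-avoiding ones, counted by C_n; here n = 6. So R = C_6 = 132.
P − Q − R = 16796 − 429 − 132 = 16235.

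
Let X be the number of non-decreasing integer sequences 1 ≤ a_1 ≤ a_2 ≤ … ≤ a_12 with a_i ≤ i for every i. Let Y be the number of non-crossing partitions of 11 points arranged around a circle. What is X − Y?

149226

Such sub-staircase sequences of length n are counted by C_n; here n = 12. So X = C_12 = 208012.
The non-crossing partitions of [11] form a lattice of size C_11. So Y = C_11 = 58786.
X − Y = 208012 − 58786 = 149226.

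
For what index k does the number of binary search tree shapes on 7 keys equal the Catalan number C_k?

7

There are C_n binary search tree shapes on n keys; with n = 7 that is C_7.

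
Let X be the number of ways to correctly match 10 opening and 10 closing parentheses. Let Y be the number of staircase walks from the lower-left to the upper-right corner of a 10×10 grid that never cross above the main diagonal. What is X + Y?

33592

A balanced arrangement of 10 bracket pairs is a Dyck word of semilength 10, so the count is C_10. So X = C_10 = 16796.
Monotone paths in an n×n grid that stay weakly below the diagonal are counted by C_n; here n = 10. So Y = C_10 = 16796.
X + Y = 16796 + 16796 = 33592.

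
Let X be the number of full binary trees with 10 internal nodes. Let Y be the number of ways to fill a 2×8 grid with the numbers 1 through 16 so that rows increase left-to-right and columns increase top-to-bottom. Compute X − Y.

15366

Full binary trees with n internal nodes are counted by C_n; here n = 10. So X = C_10 = 16796.
Standard Young tableaux of shape 2×n are counted by C_n; here n = 8. So Y = C_8 = 1430.
X − Y = 16796 − 1430 = 15366.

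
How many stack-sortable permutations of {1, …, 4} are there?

By Knuth's characterisation, the stack-sortable permutations of length 4 are the 231-avoiders, numbering C_4.
C_4 = C(8,4)/5 = 70/5 = 14.

14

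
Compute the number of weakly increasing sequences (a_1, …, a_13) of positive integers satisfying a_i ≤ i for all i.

742900

Such sub-staircase sequences of length n are counted by C_n; here n = 13.
C_13 = C_12 · 2(2·12+1)/(12+2) = 208012 · 50/14 = 742900.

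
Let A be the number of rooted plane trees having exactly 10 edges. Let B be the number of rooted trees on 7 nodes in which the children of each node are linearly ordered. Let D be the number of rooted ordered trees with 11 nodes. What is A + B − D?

132

Rooted ordered trees with n edges are counted by C_n; here n = 10. So A = C_10 = 16796.
A rooted plane tree on 7 nodes has 6 edges, and such trees are counted by C_6. So B = C_6 = 132.
Rooted ordered (plane) trees on m nodes have m−1 edges and are counted by C_{m−1}; m = 11 gives C_10. So D = C_10 = 16796.
A + B − D = 16796 + 132 − 16796 = 132.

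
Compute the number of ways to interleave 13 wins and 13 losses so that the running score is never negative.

Reading a vote for the leader as '(' and for the other as ')' turns such a sequence into a balanced string of 13 pairs, so the count is C_13.
C_13 = C(26,13)/14 = 10400600/14 = 742900.

742900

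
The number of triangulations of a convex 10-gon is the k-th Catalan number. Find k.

A convex 10-gon is triangulated into 8 triangles, and the number of such triangulations is the Catalan number C_{10−2} = C_8.

8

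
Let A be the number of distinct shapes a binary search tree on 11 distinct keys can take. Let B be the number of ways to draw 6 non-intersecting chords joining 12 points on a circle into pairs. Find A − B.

58654

Binary trees (left/right distinguished) on n nodes are counted by C_n; here n = 11. So A = C_11 = 58786.
Non-crossing perfect matchings of 2n points on a circle are counted by C_n; with 12 points, n = 6. So B = C_6 = 132.
A − B = 58786 − 132 = 58654.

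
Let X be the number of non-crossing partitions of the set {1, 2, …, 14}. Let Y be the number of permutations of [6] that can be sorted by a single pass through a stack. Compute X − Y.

2674308

Non-crossing partitions of an n-element set are counted by C_n; here n = 14. So X = C_14 = 2674440.
By Knuth's characterisation, the stack-sortable permutations of length 6 are the 231-avoiders, numbering C_6. So Y = C_6 = 132.
X − Y = 2674440 − 132 = 2674308.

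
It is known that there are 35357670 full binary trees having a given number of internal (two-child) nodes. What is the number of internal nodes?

Full binary trees with n internal nodes are counted by C_n. Since C_16 = 35357670, the index is 16.

16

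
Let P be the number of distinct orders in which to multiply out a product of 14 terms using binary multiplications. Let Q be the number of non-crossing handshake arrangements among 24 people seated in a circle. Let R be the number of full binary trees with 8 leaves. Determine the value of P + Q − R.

950483

Parenthesizations of m factors correspond to full binary trees with m leaves, counted by C_{m−1}; m = 14 gives C_13. So P = C_13 = 742900.
With 24 = 2·12 people, non-crossing handshake pairings are non-crossing perfect matchings on a circle, counted by C_12. So Q = C_12 = 208012.
Full binary trees with 8 leaves have 8−1 = 7 internal nodes, so there are C_7 of them. So R = C_7 = 429.
P + Q − R = 742900 + 208012 − 429 = 950483.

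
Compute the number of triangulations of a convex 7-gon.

42

A convex 7-gon is triangulated into 5 triangles, and the number of such triangulations is the Catalan number C_{7−2} = C_5.
C_5 = C_4 · 2(2·4+1)/(4+2) = 14 · 18/6 = 42.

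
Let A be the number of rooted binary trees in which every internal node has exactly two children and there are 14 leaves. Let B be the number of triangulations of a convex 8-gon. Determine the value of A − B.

742768

Full binary trees with 14 leaves have 14−1 = 13 internal nodes, so there are C_13 of them. So A = C_13 = 742900.
A convex 8-gon is triangulated into 6 triangles, and the number of such triangulations is the Catalan number C_{8−2} = C_6. So B = C_6 = 132.
A − B = 742900 − 132 = 742768.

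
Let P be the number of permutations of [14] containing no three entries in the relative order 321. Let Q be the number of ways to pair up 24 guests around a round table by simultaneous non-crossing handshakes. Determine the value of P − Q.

2466428

For any fixed pattern of length 3, the pattern-avoiding permutations of [14] number C_14. So P = C_14 = 2674440.
With 24 = 2·12 people, non-crossing handshake pairings are non-crossing perfect matchings on a circle, counted by C_12. So Q = C_12 = 208012.
P − Q = 2674440 − 208012 = 2466428.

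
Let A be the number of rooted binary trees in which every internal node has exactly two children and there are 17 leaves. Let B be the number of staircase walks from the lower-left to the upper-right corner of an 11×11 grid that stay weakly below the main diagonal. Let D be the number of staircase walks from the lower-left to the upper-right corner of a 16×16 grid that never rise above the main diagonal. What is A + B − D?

A full binary tree with L leaves has L−1 internal nodes and is counted by C_{L−1}; L = 17 gives C_16. So A = C_16 = 35357670.
Sub-diagonal monotone paths from (0,0) to (11,11) biject with Dyck paths of semilength 11, giving C_11. So B = C_11 = 58786.
Sub-diagonal monotone paths from (0,0) to (16,16) biject with Dyck paths of semilength 16, giving C_16. So D = C_16 = 35357670.
A + B − D = 35357670 + 58786 − 35357670 = 58786.

58786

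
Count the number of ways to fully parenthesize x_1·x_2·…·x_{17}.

Parenthesizations of m factors correspond to full binary trees with m leaves, counted by C_{m−1}; m = 17 gives C_16.
C_16 = 35357670.

35357670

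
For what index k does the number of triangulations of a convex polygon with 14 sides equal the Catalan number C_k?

Triangulations of a convex m-gon are counted by C_{m−2}; with m = 14 this is C_12.

12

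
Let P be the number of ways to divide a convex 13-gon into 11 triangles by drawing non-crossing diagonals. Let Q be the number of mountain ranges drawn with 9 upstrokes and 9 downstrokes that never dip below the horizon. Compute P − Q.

53924

The number of triangulations of a 13-gon is the Catalan number C_11 (index = sides − 2). So P = C_11 = 58786.
A Dyck path with 9 up-steps and 9 down-steps has semilength 9, so there are C_9 of them. So Q = C_9 = 4862.
P − Q = 58786 − 4862 = 53924.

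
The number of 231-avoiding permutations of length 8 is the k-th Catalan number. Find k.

Permutations of [n] avoiding any single length-3 pattern are counted by C_n; here n = 8.

8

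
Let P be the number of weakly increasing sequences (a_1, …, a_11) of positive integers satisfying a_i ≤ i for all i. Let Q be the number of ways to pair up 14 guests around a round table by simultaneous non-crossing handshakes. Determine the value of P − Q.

58357

Weakly increasing sequences with a_i ≤ i biject with Dyck paths of semilength 11, so there are C_11. So P = C_11 = 58786.
Non-crossing handshake pairings of 2n people are counted by C_n; 14 people gives n = 7. So Q = C_7 = 429.
P − Q = 58786 − 429 = 58357.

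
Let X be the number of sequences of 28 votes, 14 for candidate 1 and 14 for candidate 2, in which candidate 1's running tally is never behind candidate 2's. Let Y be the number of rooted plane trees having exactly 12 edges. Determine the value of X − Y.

Reading a vote for the leader as '(' and for the other as ')' turns such a sequence into a balanced string of 14 pairs, so the count is C_14. So X = C_14 = 2674440.
Rooted ordered trees with n edges are counted by C_n; here n = 12. So Y = C_12 = 208012.
X − Y = 2674440 − 208012 = 2466428.

2466428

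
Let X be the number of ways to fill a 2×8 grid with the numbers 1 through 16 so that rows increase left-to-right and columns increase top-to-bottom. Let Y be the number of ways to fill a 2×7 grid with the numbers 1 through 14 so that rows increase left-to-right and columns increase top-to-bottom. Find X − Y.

1001

Standard Young tableaux of shape 2×n are counted by C_n; here n = 8. So X = C_8 = 1430.
By the hook-length formula (or a Dyck-path bijection), SYT of shape 2×7 number C_7. So Y = C_7 = 429.
X − Y = 1430 − 429 = 1001.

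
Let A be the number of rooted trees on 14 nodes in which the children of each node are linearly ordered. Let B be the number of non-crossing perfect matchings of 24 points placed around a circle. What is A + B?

950912

Rooted ordered (plane) trees on m nodes have m−1 edges and are counted by C_{m−1}; m = 14 gives C_13. So A = C_13 = 742900.
Pairing 24 circle points by 12 non-crossing chords gives C_12 matchings. So B = C_12 = 208012.
A + B = 742900 + 208012 = 950912.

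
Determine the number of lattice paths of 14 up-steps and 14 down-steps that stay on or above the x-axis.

Dyck paths of semilength n (length 2n) are counted by C_n; here n = 14.
C_14 = C_13 · 2(2·13+1)/(13+2) = 742900 · 54/15 = 2674440.

2674440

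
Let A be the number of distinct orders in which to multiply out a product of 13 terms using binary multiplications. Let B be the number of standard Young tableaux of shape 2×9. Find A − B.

Parenthesizations of m factors correspond to full binary trees with m leaves, counted by C_{m−1}; m = 13 gives C_12. So A = C_12 = 208012.
Standard Young tableaux of shape 2×n are counted by C_n; here n = 9. So B = C_9 = 4862.
A − B = 208012 − 4862 = 203150.

203150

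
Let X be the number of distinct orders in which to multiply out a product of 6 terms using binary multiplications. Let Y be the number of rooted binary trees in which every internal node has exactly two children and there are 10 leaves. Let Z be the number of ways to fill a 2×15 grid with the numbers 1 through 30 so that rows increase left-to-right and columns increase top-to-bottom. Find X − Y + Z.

Bracketing 6 factors into binary products is counted by C_{6−1} = C_5. So X = C_5 = 42.
Full binary trees with 10 leaves have 10−1 = 9 internal nodes, so there are C_9 of them. So Y = C_9 = 4862.
By the hook-length formula (or a Dyck-path bijection), SYT of shape 2×15 number C_15. So Z = C_15 = 9694845.
X − Y + Z = 42 − 4862 + 9694845 = 9690025.

9690025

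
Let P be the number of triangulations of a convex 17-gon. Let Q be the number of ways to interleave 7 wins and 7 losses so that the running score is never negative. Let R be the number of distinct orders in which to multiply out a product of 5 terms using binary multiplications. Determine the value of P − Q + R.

9694430

The number of triangulations of a 17-gon is the Catalan number C_15 (index = sides − 2). So P = C_15 = 9694845.
Ballot sequences with n votes each where one side never trails are Dyck words, counted by C_n; here n = 7. So Q = C_7 = 429.
Ways to associate a product of 5 factors correspond to binary trees on 5 leaves, so the count is C_4. So R = C_4 = 14.
P − Q + R = 9694845 − 429 + 14 = 9694430.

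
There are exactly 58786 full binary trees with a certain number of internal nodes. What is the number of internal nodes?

11

Full binary trees with n internal nodes are counted by C_n. The Catalan number equal to 58786 is C_11.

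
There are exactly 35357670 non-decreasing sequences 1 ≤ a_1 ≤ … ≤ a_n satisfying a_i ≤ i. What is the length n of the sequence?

16

Such sub-staircase sequences of length n are counted by C_n, and C_16 = 35357670.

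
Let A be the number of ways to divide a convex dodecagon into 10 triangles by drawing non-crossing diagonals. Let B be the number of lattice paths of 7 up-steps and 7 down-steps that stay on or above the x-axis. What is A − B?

The number of triangulations of a 12-gon is the Catalan number C_10 (index = sides − 2). So A = C_10 = 16796.
Paths of 7 up- and 7 down-steps that never dip below the axis are Dyck paths; their count is C_7. So B = C_7 = 429.
A − B = 16796 − 429 = 16367.

16367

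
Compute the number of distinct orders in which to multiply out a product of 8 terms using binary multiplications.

429

Bracketing 8 factors into binary products is counted by C_{8−1} = C_7.
C_7 = C_6 · 2(2·6+1)/(6+2) = 132 · 26/8 = 429.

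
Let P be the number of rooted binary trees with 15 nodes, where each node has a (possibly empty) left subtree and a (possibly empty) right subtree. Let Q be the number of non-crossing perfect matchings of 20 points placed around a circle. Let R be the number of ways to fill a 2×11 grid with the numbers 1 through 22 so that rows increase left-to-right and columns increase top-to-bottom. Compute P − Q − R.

There are C_n binary search tree shapes on n keys; with n = 15 that is C_15. So P = C_15 = 9694845.
Pairing 20 circle points by 10 non-crossing chords gives C_10 matchings. So Q = C_10 = 16796.
By the hook-length formula (or a Dyck-path bijection), SYT of shape 2×11 number C_11. So R = C_11 = 58786.
P − Q − R = 9694845 − 16796 − 58786 = 9619263.

9619263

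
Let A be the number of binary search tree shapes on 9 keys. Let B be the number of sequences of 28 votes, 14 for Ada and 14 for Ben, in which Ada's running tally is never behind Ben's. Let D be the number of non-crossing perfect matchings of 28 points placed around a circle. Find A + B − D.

There are C_n binary search tree shapes on n keys; with n = 9 that is C_9. So A = C_9 = 4862.
Ballot sequences with n votes each where one side never trails are Dyck words, counted by C_n; here n = 14. So B = C_14 = 2674440.
Pairing 28 circle points by 14 non-crossing chords gives C_14 matchings. So D = C_14 = 2674440.
A + B − D = 4862 + 2674440 − 2674440 = 4862.

4862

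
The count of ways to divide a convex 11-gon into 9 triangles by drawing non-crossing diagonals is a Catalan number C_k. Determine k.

9

Triangulations of a convex m-gon are counted by C_{m−2}; with m = 11 this is C_9.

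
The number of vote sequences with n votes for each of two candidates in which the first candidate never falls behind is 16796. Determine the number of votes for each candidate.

Such ballot sequences with n votes each are counted by C_n. Since C_10 = 16796, the index is 10.

10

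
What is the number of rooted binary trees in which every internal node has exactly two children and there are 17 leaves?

35357670

A full binary tree with L leaves has L−1 internal nodes and is counted by C_{L−1}; L = 17 gives C_16.
C_16 = C(32,16)/17 = 601080390/17 = 35357670.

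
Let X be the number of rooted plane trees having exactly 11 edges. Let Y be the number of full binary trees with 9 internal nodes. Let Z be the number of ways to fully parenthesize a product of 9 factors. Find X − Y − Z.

Rooted ordered trees with n edges are counted by C_n; here n = 11. So X = C_11 = 58786.
The number of full binary trees on 9 internal nodes is the Catalan number C_9. So Y = C_9 = 4862.
Ways to associate a product of 9 factors correspond to binary trees on 9 leaves, so the count is C_8. So Z = C_8 = 1430.
X − Y − Z = 58786 − 4862 − 1430 = 52494.

52494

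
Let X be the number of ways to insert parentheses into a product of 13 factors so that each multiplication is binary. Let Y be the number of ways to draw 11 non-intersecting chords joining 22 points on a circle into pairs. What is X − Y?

149226

Parenthesizations of m factors correspond to full binary trees with m leaves, counted by C_{m−1}; m = 13 gives C_12. So X = C_12 = 208012.
Non-crossing perfect matchings of 2n points on a circle are counted by C_n; with 22 points, n = 11. So Y = C_11 = 58786.
X − Y = 208012 − 58786 = 149226.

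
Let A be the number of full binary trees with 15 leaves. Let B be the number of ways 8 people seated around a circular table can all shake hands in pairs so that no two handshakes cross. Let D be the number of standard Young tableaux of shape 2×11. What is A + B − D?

2615668

A full binary tree with L leaves has L−1 internal nodes and is counted by C_{L−1}; L = 15 gives C_14. So A = C_14 = 2674440.
Non-crossing handshake pairings of 2n people are counted by C_n; 8 people gives n = 4. So B = C_4 = 14.
Standard Young tableaux of shape 2×n are counted by C_n; here n = 11. So D = C_11 = 58786.
A + B − D = 2674440 + 14 − 58786 = 2615668.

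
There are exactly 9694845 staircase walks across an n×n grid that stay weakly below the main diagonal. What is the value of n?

Such diagonal-avoiding paths in an n×n grid are counted by C_n. The Catalan number equal to 9694845 is C_15.

15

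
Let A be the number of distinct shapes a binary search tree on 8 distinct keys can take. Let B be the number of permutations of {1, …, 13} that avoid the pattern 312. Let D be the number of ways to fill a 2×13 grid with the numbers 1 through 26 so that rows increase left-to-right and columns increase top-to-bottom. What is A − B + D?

There are C_n binary search tree shapes on n keys; with n = 8 that is C_8. So A = C_8 = 1430.
For any fixed pattern of length 3, the pattern-avoiding permutations of [13] number C_13. So B = C_13 = 742900.
Standard Young tableaux of shape 2×n are counted by C_n; here n = 13. So D = C_13 = 742900.
A − B + D = 1430 − 742900 + 742900 = 1430.

1430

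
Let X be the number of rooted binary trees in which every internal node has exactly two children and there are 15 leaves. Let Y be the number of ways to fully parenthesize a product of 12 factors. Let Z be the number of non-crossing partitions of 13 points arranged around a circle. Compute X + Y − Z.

1990326

A full binary tree with L leaves has L−1 internal nodes and is counted by C_{L−1}; L = 15 gives C_14. So X = C_14 = 2674440.
Bracketing 12 factors into binary products is counted by C_{12−1} = C_11. So Y = C_11 = 58786.
The non-crossing partitions of [13] form a lattice of size C_13. So Z = C_13 = 742900.
X + Y − Z = 2674440 + 58786 − 742900 = 1990326.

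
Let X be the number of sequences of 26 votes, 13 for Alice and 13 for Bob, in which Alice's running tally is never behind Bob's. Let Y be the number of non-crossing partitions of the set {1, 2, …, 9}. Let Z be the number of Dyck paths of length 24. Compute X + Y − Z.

539750

Reading a vote for the leader as '(' and for the other as ')' turns such a sequence into a balanced string of 13 pairs, so the count is C_13. So X = C_13 = 742900.
Non-crossing partitions of an n-element set are counted by C_n; here n = 9. So Y = C_9 = 4862.
A Dyck path with 12 up-steps and 12 down-steps has semilength 12, so there are C_12 of them. So Z = C_12 = 208012.
X + Y − Z = 742900 + 4862 − 208012 = 539750.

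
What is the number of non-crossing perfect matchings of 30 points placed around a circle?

Pairing 30 circle points by 15 non-crossing chords gives C_15 matchings.
C_15 = C(30,15)/16 = 155117520/16 = 9694845.

9694845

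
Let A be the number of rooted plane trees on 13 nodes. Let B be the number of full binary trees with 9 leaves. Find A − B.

Rooted ordered (plane) trees on m nodes have m−1 edges and are counted by C_{m−1}; m = 13 gives C_12. So A = C_12 = 208012.
A full binary tree with L leaves has L−1 internal nodes and is counted by C_{L−1}; L = 9 gives C_8. So B = C_8 = 1430.
A − B = 208012 − 1430 = 206582.

206582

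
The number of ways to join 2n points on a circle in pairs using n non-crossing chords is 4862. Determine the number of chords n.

Non-crossing pairings of 2n points on a circle are counted by C_n. Since C_9 = 4862, the index is 9.

9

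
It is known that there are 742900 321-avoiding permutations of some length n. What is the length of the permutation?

13

Permutations of [n] avoiding a fixed length-3 pattern are counted by C_n. The Catalan number equal to 742900 is C_13.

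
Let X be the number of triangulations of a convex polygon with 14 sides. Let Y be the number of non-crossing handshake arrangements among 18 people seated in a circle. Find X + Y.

212874

Triangulations of a convex m-gon are counted by C_{m−2}; with m = 14 this is C_12. So X = C_12 = 208012.
Non-crossing handshake pairings of 2n people are counted by C_n; 18 people gives n = 9. So Y = C_9 = 4862.
X + Y = 208012 + 4862 = 212874.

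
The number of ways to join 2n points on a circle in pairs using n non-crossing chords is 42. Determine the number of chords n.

Non-crossing pairings of 2n points on a circle are counted by C_n; 42 = C_5.

5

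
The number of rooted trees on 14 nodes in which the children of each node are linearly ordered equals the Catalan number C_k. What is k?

13

A rooted plane tree on 14 nodes has 13 edges, and such trees are counted by C_13.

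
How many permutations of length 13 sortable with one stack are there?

742900

Stack-sortable permutations are exactly the 231-avoiding ones, counted by C_n; here n = 13.
C_13 = C_12 · 2(2·12+1)/(12+2) = 208012 · 50/14 = 742900.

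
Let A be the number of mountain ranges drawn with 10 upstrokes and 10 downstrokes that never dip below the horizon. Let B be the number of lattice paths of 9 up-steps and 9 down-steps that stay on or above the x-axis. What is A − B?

11934

Paths of 10 up- and 10 down-steps that never dip below the axis are Dyck paths; their count is C_10. So A = C_10 = 16796.
Paths of 9 up- and 9 down-steps that never dip below the axis are Dyck paths; their count is C_9. So B = C_9 = 4862.
A − B = 16796 − 4862 = 11934.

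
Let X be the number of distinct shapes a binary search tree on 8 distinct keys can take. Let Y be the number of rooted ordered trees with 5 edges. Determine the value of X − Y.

Rooted binary trees with 8 nodes (each child slot possibly empty) number C_8. So X = C_8 = 1430.
Rooted ordered trees with n edges are counted by C_n; here n = 5. So Y = C_5 = 42.
X − Y = 1430 − 42 = 1388.

1388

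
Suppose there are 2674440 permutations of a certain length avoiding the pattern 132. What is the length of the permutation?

Permutations of [n] avoiding a fixed length-3 pattern are counted by C_n, and C_14 = 2674440.

14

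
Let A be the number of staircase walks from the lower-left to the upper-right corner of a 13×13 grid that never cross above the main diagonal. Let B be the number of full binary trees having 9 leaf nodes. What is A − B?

Monotone paths in an n×n grid that stay weakly below the diagonal are counted by C_n; here n = 13. So A = C_13 = 742900.
Full binary trees with 9 leaves have 9−1 = 8 internal nodes, so there are C_8 of them. So B = C_8 = 1430.
A − B = 742900 − 1430 = 741470.

741470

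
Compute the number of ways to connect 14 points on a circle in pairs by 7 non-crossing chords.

429

Pairing 14 circle points by 7 non-crossing chords gives C_7 matchings.
C_7 = C(14,7)/8 = 3432/8 = 429.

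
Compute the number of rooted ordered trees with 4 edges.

A rooted plane tree with 4 edges has 5 nodes, and the count is C_4.
C_4 = C_3 · 2(2·3+1)/(3+2) = 5 · 14/5 = 14.

14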